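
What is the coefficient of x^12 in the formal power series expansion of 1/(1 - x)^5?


The expansion 1/(1 - x)^r = sum_{k>=0} C(k + r - 1, r - 1) x^k follows from the multiset / negative-binomial theorem (or from repeated differentiation of the geometric series).
For r = 5 and k = 12:
C(16, 4) = 20922789888000 / (24 * 479001600) = 1820.

1820


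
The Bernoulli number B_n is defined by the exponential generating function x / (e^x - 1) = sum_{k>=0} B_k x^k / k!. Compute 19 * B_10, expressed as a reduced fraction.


Bernoulli numbers can also be computed recursively via B_0 = 1 and sum_{j=0}^{m} C(m+1, j) B_j = 0 for m >= 1. Odd-index Bernoulli numbers vanish for k >= 3.
Computing B_10 = 5/66, so 19 * B_10 = 19 * 5/66 = 95/66.

95/66


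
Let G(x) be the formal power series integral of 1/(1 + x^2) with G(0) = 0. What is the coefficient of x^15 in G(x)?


1/(1 + x^2) = sum_{j>=0} (-1)^j x^(2j). Integrating termwise with G(0) = 0:
G(x) = sum_{j>=0} (-1)^j x^(2j+1) / (2j+1) = arctan(x).
Only odd powers are nonzero. For x^15 write 15 = 2*7 + 1, giving
(-1)^7 / 15 = -1/15 = -1/15.

-1/15


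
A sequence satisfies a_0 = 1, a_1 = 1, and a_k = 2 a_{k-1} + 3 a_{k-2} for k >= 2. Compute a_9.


The characteristic equation is t^2 - 2 t - 3 = 0, with roots r_1 = 3 and r_2 = -1 (so c_1 = r_1 + r_2, c_2 = -r_1 r_2 as required).
One can use the closed form a_n = A r_1^n + B r_2^n, but direct iteration is more reliable:
a_0 = 1, a_1 = 1, a_2 = 5, a_3 = 13, a_4 = 41, a_5 = 121, a_6 = 365, a_7 = 1093, a_8 = 3281, a_9 = 9841.
So a_9 = 9841.

9841


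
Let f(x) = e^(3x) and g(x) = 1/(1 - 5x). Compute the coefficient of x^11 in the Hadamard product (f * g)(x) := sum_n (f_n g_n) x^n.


Expanding: f_k = 3^k/k! (from e^(3x)) and g_k = 5^k (from 1/(1 - 5x)). So the Hadamard coefficient (f * g)_k = 3^k 5^k / k! = (15)^k / k!.
For k = 11: 15^11/11! = 8649755859375/39916800 = 4271484375/19712.

4271484375/19712


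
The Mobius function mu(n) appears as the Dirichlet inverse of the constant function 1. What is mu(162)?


162 has a squared prime factor, so mu(162) = 0.
Factorization reveals a repeated prime.

0


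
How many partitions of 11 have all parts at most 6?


Using the generating function (1-x)^(-1)(1-x^2)^(-1)...(1-x^6)^(-1),
the coefficient of x^11 counts these restricted partitions.
Result = 44

44


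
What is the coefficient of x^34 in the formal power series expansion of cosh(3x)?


The Maclaurin series is cosh(t) = sum_{m>=0} t^(2m) / (2m)!, so substituting t = 3x, only even powers of x are nonzero, with coefficient of x^(2m) equal to 3^(2m) / (2m)!.
For x^34 the coefficient is 3^34/34! = 16677181699666569/295232799039604140847618609643520000000 = 1162261467/20575281381334769320591360000000.

1162261467/20575281381334769320591360000000


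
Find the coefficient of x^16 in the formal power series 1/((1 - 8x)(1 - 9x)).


By partial fractions or Cauchy convolution:
The coefficient equals sum_{k=0}^{16} 8^k * 9^(16-k).
= 14425381885981321

14425381885981321


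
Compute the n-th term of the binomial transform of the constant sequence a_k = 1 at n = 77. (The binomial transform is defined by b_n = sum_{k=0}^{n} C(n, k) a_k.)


With a_k = 1 for all k, b_n = sum_{k=0}^{n} C(n, k) = 2^n by the binomial theorem.
For n = 77: 2^77 = 151115727451828646838272.

151115727451828646838272


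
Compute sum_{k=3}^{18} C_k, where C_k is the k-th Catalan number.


C_3 through C_18: 5, 14, 42, 132, 429, 1430, 4862, 16796, 58786, 208012, 742900, 2674440, 9694845, 35357670, 129644790, 477638700
Sum = 5 + 14 + 42 + 132 + 429 + 1430 + 4862 + 16796 + 58786 + 208012 + 742900 + 2674440 + 9694845 + 35357670 + 129644790 + 477638700
= 656043853

656043853


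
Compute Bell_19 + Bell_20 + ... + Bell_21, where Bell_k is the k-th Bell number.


Recall Bell_k counts set partitions of a k-set (with Bell_0 = 1 by convention).
Bell_19 through Bell_21: 5832742205057, 51724158235372, 474869816156751
Sum = 5832742205057 + 51724158235372 + 474869816156751 = 532426716597180.

532426716597180


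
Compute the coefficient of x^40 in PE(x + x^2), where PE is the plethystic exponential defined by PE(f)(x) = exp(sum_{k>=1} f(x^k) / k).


With f(x) = x + x^2, the exponent is sum_{k>=1} (x^k + x^(2k)) / k = -ln(1 - x) - ln(1 - x^2). Exponentiating:
PE(x + x^2) = 1 / ((1 - x)(1 - x^2)).
This is the generating function for partitions of n into parts of size 1 or 2. The number of 2's can be any j in 0..20, and the rest are 1's, so
[x^40] = floor(40/2) + 1 = 21.

21


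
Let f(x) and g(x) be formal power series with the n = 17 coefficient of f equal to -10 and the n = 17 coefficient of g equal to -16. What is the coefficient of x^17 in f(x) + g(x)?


Addition of formal power series is termwise.
The coefficient of x^17 in f + g = -10 + -16
= -26

-26


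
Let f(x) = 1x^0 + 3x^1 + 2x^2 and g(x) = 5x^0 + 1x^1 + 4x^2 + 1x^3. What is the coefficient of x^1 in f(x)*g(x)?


Cauchy product at x^1:
1*1 + 3*5
= 16

16


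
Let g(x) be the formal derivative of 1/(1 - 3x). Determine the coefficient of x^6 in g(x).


Differentiate termwise: d/dx sum_{k>=0} 3^k x^k = sum_{k>=1} k 3^k x^(k-1) = sum_{j>=0} (j+1) 3^(j+1) x^j.
Equivalently, d/dx [1/(1 - 3x)] = 3/(1 - 3x)^2.
For j = 6: 7 * 3^7 = 7 * 2187 = 15309.

15309


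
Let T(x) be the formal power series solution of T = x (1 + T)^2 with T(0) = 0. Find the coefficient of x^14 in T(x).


Apply the Lagrange inversion formula: if T = x * phi(T) with phi(t) = (1 + t)^2, then [x^n] T = (1/n) [t^(n-1)] phi(t)^n = (1/n) [t^(n-1)] (1 + t)^(2n) = (1/n) C(2n, n-1).
Using the identity C(2n, n-1) = C(2n, n) * n / (n+1), the unscaled factor equals C(2n, n) / (n+1) = C_n, the n-th Catalan number.
For n = 14: C_14 = C(28, 14) / 15 = 40116600/15 = 2674440 = 2674440.

2674440


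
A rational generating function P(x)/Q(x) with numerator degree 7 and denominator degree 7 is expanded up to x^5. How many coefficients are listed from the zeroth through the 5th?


Expanding up to x^5 gives the coefficients for x^0, x^1, ..., x^5.
That is 5 + 1 = 6 coefficients in total.

6


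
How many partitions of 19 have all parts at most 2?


Using the generating function (1-x)^(-1)(1-x^2)^(-1),
the coefficient of x^19 counts these restricted partitions.
Result = 10

10


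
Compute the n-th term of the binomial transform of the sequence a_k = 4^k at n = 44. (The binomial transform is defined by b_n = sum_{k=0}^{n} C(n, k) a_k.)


With a_k = 4^k, b_n = sum_{k=0}^{n} C(n, k) 4^k = (1 + 4)^n by the binomial theorem.
For n = 44: (1 + 4)^44 = 5^44 = 5684341886080801486968994140625.

5684341886080801486968994140625


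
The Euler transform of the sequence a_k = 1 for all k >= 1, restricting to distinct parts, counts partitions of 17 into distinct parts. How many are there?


Partitions of 17 into distinct parts can be computed via generating function.
Product (1+x)(1+x^2)(1+x^3)...
The coefficient of x^17 = 38

38


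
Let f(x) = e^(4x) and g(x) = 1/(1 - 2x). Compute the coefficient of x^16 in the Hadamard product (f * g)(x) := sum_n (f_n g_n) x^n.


Expanding: f_k = 4^k/k! (from e^(4x)) and g_k = 2^k (from 1/(1 - 2x)). So the Hadamard coefficient (f * g)_k = 4^k 2^k / k! = (8)^k / k!.
For k = 16: 8^16/16! = 281474976710656/20922789888000 = 8589934592/638512875.

8589934592/638512875


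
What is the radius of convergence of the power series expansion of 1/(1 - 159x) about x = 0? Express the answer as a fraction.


Expanding 1/(1 - 159x) = sum_{k>=0} 159^k x^k, the series converges when |159x| < 1, i.e., |x| < 1/159.
So the radius of convergence is 1/159 = 1/159.

1/159


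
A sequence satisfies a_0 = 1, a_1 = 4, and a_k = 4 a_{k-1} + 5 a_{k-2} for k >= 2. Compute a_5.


The characteristic equation is t^2 - 4 t - 5 = 0, with roots r_1 = 5 and r_2 = -1 (so c_1 = r_1 + r_2, c_2 = -r_1 r_2 as required).
One can use the closed form a_n = A r_1^n + B r_2^n, but direct iteration is more reliable:
a_0 = 1, a_1 = 4, a_2 = 21, a_3 = 104, a_4 = 521, a_5 = 2604.
So a_5 = 2604.

2604


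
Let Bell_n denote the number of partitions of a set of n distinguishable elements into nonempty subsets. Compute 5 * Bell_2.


Bell_2 can be computed from the Bell triangle or from Dobinski's identity Bell_n = (1/e) * sum_{k>=0} k^n / k!.
Computing Bell_2 = 2.
Then 5 * 2 = 10.

10


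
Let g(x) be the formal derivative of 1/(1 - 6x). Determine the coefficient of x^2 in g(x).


Differentiate termwise: d/dx sum_{k>=0} 6^k x^k = sum_{k>=1} k 6^k x^(k-1) = sum_{j>=0} (j+1) 6^(j+1) x^j.
Equivalently, d/dx [1/(1 - 6x)] = 6/(1 - 6x)^2.
For j = 2: 3 * 6^3 = 3 * 216 = 648.

648


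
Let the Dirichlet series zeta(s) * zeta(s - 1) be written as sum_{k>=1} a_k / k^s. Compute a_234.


Convolution gives a_k = sum_{d | k} d * 1 = sum_{d | k} d = sigma(k), the sum of positive divisors of k.
For k = 234, the divisors are 1, 2, 3, 6, 9, 13, 18, 26, 39, 78, 117, 234, so
sigma(234) = 1 + 2 + 3 + 6 + 9 + 13 + 18 + 26 + 39 + 78 + 117 + 234 = 546.

546


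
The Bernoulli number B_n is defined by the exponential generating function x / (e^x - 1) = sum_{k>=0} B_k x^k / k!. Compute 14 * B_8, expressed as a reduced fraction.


Bernoulli numbers can also be computed recursively via B_0 = 1 and sum_{j=0}^{m} C(m+1, j) B_j = 0 for m >= 1. Odd-index Bernoulli numbers vanish for k >= 3.
Computing B_8 = -1/30, so 14 * B_8 = 14 * -1/30 = -7/15.

-7/15


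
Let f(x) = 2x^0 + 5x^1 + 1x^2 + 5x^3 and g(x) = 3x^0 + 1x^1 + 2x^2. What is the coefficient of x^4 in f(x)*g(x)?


Cauchy product at x^4:
1*2 + 5*1
= 7

7


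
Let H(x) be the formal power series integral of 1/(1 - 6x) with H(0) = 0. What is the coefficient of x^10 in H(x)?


1/(1 - 6x) = sum_{k>=0} 6^k x^k. Integrating termwise with H(0) = 0:
H(x) = sum_{k>=0} 6^k x^(k+1) / (k+1) = sum_{m>=1} 6^(m-1) x^m / m.
For m = 10: 6^9/10 = 10077696/10 = 5038848/5.

5038848/5


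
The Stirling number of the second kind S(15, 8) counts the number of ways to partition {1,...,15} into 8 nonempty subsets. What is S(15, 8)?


Using the explicit formula S(n,k) = (1/k!) sum_{j=0}^{k} (-1)^(k-j) C(k,j) j^n:
S(15, 8) = 216627840
Equivalently, S(n,k) is n! times the coefficient of x^n in the EGF (e^x - 1)^k / k!.

216627840


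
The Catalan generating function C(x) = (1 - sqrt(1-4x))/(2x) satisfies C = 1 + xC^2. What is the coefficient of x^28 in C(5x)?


Substituting x -> 5x scales the n-th coefficient by 5^n, so [x^28] C(5x) = 5^28 * C_28.
C_28 = C(2*28, 28)/(29) = 7648690600760440/29 = 263747951750360.
So 5^28 * 263747951750360 = 37252902984619140625 * 263747951750360 = 9825376858948171138763427734375000.

9825376858948171138763427734375000


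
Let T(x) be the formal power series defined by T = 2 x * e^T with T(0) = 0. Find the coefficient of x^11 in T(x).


Apply the Lagrange inversion formula: if T = 2 x * phi(T) with phi(t) = e^t, then
[x^n] T = 2^n * (1/n) [t^(n-1)] phi(t)^n = 2^n * (1/n) [t^(n-1)] e^(n t) = 2^n * (1/n) * n^(n-1) / (n-1)! = 2^n * n^(n-1) / n!.
When c = 1 this is the Cayley count of rooted labeled trees on n vertices, divided by n!.
For n = 11: 2^11 * 11^10 / 11! = 2048 * 25937424601/39916800 = 18863581528/14175.

18863581528/14175


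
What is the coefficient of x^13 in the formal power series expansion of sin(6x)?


The Maclaurin series is sin(t) = sum_{k>=0} (-1)^k t^(2k+1) / (2k+1)!, so substituting t = 6x, only odd powers of x are nonzero, with coefficient of x^(2k+1) equal to (-1)^k 6^(2k+1) / (2k+1)!.
Write 13 = 2*6 + 1, giving the coefficient (-1)^6 * 6^13 / 13! = 13060694016/6227020800 = 52488/25025.

52488/25025


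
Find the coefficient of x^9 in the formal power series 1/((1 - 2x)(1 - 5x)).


By partial fractions or Cauchy convolution:
The coefficient equals sum_{k=0}^{9} 2^k * 5^(9-k).
= 3254867

3254867


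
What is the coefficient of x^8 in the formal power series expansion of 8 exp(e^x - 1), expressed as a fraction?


exp(e^x - 1) is the exponential generating function for the Bell numbers Bell_k: exp(e^x - 1) = sum_{k>=0} Bell_k x^k / k!.
So the coefficient of x^8 in 8 exp(e^x - 1) is 8 Bell_8 / 8!.
Computing: Bell_8 = 4140 and 8! = 40320, giving
8 * 4140/40320 = 23/28.

23/28


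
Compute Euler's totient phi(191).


phi(n) counts integers in [1, n] coprime to n. Using the multiplicative formula phi(n) = n * prod_{p | n} (1 - 1/p):
191 = 191, so
phi(191) = 191 * (1 - 1/191) = 190.

190


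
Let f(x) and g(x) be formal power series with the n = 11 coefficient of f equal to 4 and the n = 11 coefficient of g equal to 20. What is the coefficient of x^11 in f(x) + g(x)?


Addition of formal power series is termwise.
The coefficient of x^11 in f + g = 4 + 20
= 24

24


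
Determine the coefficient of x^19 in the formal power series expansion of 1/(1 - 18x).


The geometric series identity gives 1/(1 - c x) = sum_{k>=0} c^k x^k, so the coefficient of x^k is c^k.
Here c = 18 and k = 19.
Computing: 18^19 = 708235345355337676357632

708235345355337676357632


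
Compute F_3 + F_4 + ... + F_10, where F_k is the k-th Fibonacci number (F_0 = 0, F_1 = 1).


Use the identity sum_{k=0}^{N} F_k = F_{N+2} - 1 (which follows from F_{k+2} - F_{k+1} = F_k). Then
sum_{k=3}^{10} F_k = (F_{12} - 1) - (F_{4} - 1) = F_{12} - F_{4}.
Computing: F_{12} = 144, F_{4} = 3, so
Sum = 144 - 3 = 141.

141


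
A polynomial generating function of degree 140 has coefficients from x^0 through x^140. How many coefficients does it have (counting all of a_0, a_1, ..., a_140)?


A polynomial of degree 140 takes the form a_0 + a_1 x + ... + a_140 x^140.
The number of coefficients is 140 + 1 = 141.

141


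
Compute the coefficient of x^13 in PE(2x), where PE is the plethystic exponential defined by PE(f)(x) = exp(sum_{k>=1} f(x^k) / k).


With f(x) = 2x, the exponent is sum_{k>=1} 2 x^k / k = 2 * (-ln(1 - x)). Exponentiating:
PE(2x) = exp(-2 ln(1 - x)) = 1/(1 - x)^2.
By the negative binomial expansion, [x^n] 1/(1 - x)^2 = C(n + 1, 1).
For n = 13: C(14, 1) = 14.

14


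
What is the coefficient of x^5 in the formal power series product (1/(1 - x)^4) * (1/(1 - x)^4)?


Combine the factors: (1/(1 - x)^4) * (1/(1 - x)^4) = 1/(1 - x)^8.
Then use 1/(1 - x)^r = sum_{k>=0} C(k + r - 1, r - 1) x^k with r = 8 and k = 5:
C(12, 7) = 792.

792


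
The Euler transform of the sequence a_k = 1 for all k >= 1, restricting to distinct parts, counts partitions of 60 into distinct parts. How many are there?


Partitions of 60 into distinct parts can be computed via generating function.
Product (1+x)(1+x^2)(1+x^3)...
The coefficient of x^60 = 10880

10880


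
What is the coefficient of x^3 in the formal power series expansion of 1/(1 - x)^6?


The negative binomial / multiset identity is
1/(1 - x)^r = sum_{k>=0} C(k + r - 1, r - 1) x^k.
Here r = 6 and k = 3, so the coefficient is
C(3 + 5, 5) = C(8, 5)
= 56

56


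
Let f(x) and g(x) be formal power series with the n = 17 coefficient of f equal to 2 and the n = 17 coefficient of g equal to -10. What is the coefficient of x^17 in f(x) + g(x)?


Addition of formal power series is termwise.
The coefficient of x^17 in f + g = 2 + -10
= -8

-8


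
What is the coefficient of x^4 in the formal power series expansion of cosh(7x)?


The Maclaurin series is cosh(t) = sum_{m>=0} t^(2m) / (2m)!, so substituting t = 7x, only even powers of x are nonzero, with coefficient of x^(2m) equal to 7^(2m) / (2m)!.
For x^4 the coefficient is 7^4/4! = 2401/24 = 2401/24.

2401/24


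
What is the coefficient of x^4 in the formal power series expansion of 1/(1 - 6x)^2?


The general identity 1/(1 - c x)^r = sum_{k>=0} c^k C(k + r - 1, r - 1) x^k follows by substituting y = c x into 1/(1 - y)^r = sum_{k>=0} C(k + r - 1, r - 1) y^k.
For c = 6, r = 2, k = 4:
6^4 * C(5, 1) = 1296 * 5 = 6480.

6480


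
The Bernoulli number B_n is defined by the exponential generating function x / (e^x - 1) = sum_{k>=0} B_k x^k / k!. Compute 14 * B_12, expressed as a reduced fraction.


Bernoulli numbers can also be computed recursively via B_0 = 1 and sum_{j=0}^{m} C(m+1, j) B_j = 0 for m >= 1. Odd-index Bernoulli numbers vanish for k >= 3.
Computing B_12 = -691/2730, so 14 * B_12 = 14 * -691/2730 = -691/195.

-691/195


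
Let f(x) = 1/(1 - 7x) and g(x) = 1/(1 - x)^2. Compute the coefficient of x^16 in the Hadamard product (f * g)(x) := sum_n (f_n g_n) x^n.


f has coefficients f_k = 7^k. For g = 1/(1 - x)^2 the coefficient is g_k = C(k + 1, 1) = k + 1. The Hadamard coefficient is (f * g)_k = 7^k * (k + 1).
For k = 16: 7^16 * 17 = 33232930569601 * 17 = 564959819683217.

564959819683217


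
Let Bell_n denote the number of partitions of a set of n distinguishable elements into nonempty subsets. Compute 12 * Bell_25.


Bell_25 can be computed from the Bell triangle or from Dobinski's identity Bell_n = (1/e) * sum_{k>=0} k^n / k!.
Computing Bell_25 = 4638590332229999353.
Then 12 * 4638590332229999353 = 55663083986759992236.

55663083986759992236


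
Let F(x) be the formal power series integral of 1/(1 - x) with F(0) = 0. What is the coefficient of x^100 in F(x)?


1/(1 - x) = sum_{k>=0} x^k. Integrating termwise and using F(0) = 0 gives
F(x) = sum_{k>=0} x^(k+1) / (k+1) = sum_{m>=1} x^m / m = -ln(1 - x).
So the coefficient of x^100 is 1/100 = 1/100.

1/100


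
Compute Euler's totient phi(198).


phi(n) counts integers in [1, n] coprime to n. Using the multiplicative formula phi(n) = n * prod_{p | n} (1 - 1/p):
198 = 2 * 3^2 * 11, so
phi(198) = 198 * (1 - 1/2) * (1 - 1/3) * (1 - 1/11) = 60.

60


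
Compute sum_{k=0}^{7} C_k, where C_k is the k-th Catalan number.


C_0 through C_7: 1, 1, 2, 5, 14, 42, 132, 429
Sum = 1 + 1 + 2 + 5 + 14 + 42 + 132 + 429
= 626

626


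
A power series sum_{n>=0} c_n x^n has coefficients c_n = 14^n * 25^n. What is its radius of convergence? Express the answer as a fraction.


By the root test (Cauchy-Hadamard), the radius is R = 1 / limsup_n |c_n|^(1/n).
Here |c_n|^(1/n) = (14^n * 25^n)^(1/n) = 14 * 25 = 350 for all n.
So R = 1/350 = 1/350.

1/350


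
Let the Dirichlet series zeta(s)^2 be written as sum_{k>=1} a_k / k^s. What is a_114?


The Dirichlet convolution of the constant function 1 with itself gives (1 * 1)(k) = sum_{d | k} 1 = d(k), the number of positive divisors of k.
Since zeta(s) = sum_{k>=1} 1/k^s, we have zeta(s)^2 = sum_{k>=1} d(k)/k^s, so a_k = d(k).
For k = 114: the divisors are 1, 2, 3, 6, 19, 38, 57, 114.
Count = 8.

8


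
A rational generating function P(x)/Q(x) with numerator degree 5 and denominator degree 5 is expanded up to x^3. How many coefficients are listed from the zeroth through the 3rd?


Expanding up to x^3 gives the coefficients for x^0, x^1, ..., x^3.
That is 3 + 1 = 4 coefficients in total.

4


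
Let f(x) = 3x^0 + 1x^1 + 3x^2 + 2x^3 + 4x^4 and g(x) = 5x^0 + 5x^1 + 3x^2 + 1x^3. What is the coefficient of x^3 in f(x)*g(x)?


Cauchy product at x^3:
3*1 + 1*3 + 3*5 + 2*5
= 31

31


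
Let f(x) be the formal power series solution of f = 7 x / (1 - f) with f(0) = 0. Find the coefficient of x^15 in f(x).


Apply Lagrange inversion: f = 7 x * phi(f) with phi(t) = 1/(1 - t), so
[x^n] f = 7^n * (1/n) [t^(n-1)] phi(t)^n = 7^n * (1/n) [t^(n-1)] (1 - t)^(-n) = 7^n * (1/n) C(2n - 2, n - 1) = 7^n * C_{n-1}.
For n = 15: C_14 = C(28, 14) / 15 = 40116600/15 = 2674440.
With the 7^15 = 4747561509943 factor, the coefficient is 4747561509943 * 2674440 = 12697068404651956920.

12697068404651956920


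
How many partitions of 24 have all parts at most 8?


Using the generating function (1-x)^(-1)(1-x^2)^(-1)...(1-x^8)^(-1),
the coefficient of x^24 counts these restricted partitions.
Result = 919

919


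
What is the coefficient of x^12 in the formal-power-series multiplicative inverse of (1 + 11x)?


The inverse is 1/(1 + 11x). Apply the geometric identity 1/(1 - y) = sum_{k>=0} y^k with y = -11x:
1/(1 + 11x) = sum_{k>=0} (-11)^k x^k.
So the coefficient of x^12 is (-11)^12 = 3138428376721.

3138428376721


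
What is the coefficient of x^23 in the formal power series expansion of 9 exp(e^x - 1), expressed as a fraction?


exp(e^x - 1) is the exponential generating function for the Bell numbers Bell_k: exp(e^x - 1) = sum_{k>=0} Bell_k x^k / k!.
So the coefficient of x^23 in 9 exp(e^x - 1) is 9 Bell_23 / 23!.
Computing: Bell_23 = 44152005855084346 and 23! = 25852016738884976640000, giving
9 * 44152005855084346/25852016738884976640000 = 22076002927542173/1436223152160276480000.

22076002927542173/1436223152160276480000


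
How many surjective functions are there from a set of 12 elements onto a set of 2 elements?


By inclusion-exclusion on which target elements are missed, the number of surjections from an n-set onto a k-set is
surj(n, k) = sum_{j=0}^{k} (-1)^j C(k, j) (k - j)^n.
Equivalently surj(n, k) = k! * S(n, k), where S(n, k) is the Stirling number of the second kind.
For n = 12, k = 2:
S(12, 2) = 2047, so
surj = 2! * 2047 = 2 * 2047 = 4094.

4094


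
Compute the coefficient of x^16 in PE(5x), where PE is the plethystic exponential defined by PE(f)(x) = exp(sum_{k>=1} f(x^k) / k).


With f(x) = 5x, the exponent is sum_{k>=1} 5 x^k / k = 5 * (-ln(1 - x)). Exponentiating:
PE(5x) = exp(-5 ln(1 - x)) = 1/(1 - x)^5.
By the negative binomial expansion, [x^n] 1/(1 - x)^5 = C(n + 4, 4).
For n = 16: C(20, 4) = 4845.

4845


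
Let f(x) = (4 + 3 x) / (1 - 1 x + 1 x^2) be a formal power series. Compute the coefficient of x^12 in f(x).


Write f(x) = sum_{k>=0} a_k x^k. Multiplying both sides by 1 - 1 x + 1 x^2 gives
(1 - 1 x + 1 x^2) sum_{k>=0} a_k x^k = 4 + 3 x.
Matching coefficients:
 x^0: a_0 = 4
 x^1: a_1 - 1 a_0 = 3  =>  a_1 = 1*4 + 3 = 7
 x^k (k >= 2): a_k = 1 a_{k-1} - 1 a_{k-2}.
Iterating: a_2 = 3, a_3 = -4, a_4 = -7, a_5 = -3, a_6 = 4, a_7 = 7, a_8 = 3, a_9 = -4, a_10 = -7, a_11 = -3, a_12 = 4.
So the coefficient of x^12 is 4.

4


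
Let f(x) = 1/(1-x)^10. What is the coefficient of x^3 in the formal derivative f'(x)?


Differentiate: d/dx [ 1/(1-x)^r ] = r / (1-x)^(r+1).
Here r = 10, so f'(x) = 10 / (1-x)^11.
The expansion of 1/(1-x)^(r+1) has coefficient of x^n equal to C(n+r, r).
So the coefficient of x^3 in f'(x) is
10 * C(13, 10) = 10 * 286 = 2860

2860


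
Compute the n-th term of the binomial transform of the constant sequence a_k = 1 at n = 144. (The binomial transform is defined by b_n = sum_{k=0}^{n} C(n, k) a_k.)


With a_k = 1 for all k, b_n = sum_{k=0}^{n} C(n, k) = 2^n by the binomial theorem.
For n = 144: 2^144 = 22300745198530623141535718272648361505980416.

22300745198530623141535718272648361505980416


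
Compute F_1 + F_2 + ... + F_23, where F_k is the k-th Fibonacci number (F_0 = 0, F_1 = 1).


Use the identity sum_{k=0}^{N} F_k = F_{N+2} - 1 (which follows from F_{k+2} - F_{k+1} = F_k). Then
sum_{k=1}^{23} F_k = (F_{25} - 1) - (F_{2} - 1) = F_{25} - F_{2}.
Computing: F_{25} = 75025, F_{2} = 1, so
Sum = 75025 - 1 = 75024.

75024


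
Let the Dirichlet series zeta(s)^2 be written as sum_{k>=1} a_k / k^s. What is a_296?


The Dirichlet convolution of the constant function 1 with itself gives (1 * 1)(k) = sum_{d | k} 1 = d(k), the number of positive divisors of k.
Since zeta(s) = sum_{k>=1} 1/k^s, we have zeta(s)^2 = sum_{k>=1} d(k)/k^s, so a_k = d(k).
For k = 296: the divisors are 1, 2, 4, 8, 37, 74, 148, 296.
Count = 8.

8


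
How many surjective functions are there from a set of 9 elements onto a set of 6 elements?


By inclusion-exclusion on which target elements are missed, the number of surjections from an n-set onto a k-set is
surj(n, k) = sum_{j=0}^{k} (-1)^j C(k, j) (k - j)^n.
Equivalently surj(n, k) = k! * S(n, k), where S(n, k) is the Stirling number of the second kind.
For n = 9, k = 6:
S(9, 6) = 2646, so
surj = 6! * 2646 = 720 * 2646 = 1905120.

1905120


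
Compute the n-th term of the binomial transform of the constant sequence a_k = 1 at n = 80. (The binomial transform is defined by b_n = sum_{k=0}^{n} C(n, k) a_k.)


With a_k = 1 for all k, b_n = sum_{k=0}^{n} C(n, k) = 2^n by the binomial theorem.
For n = 80: 2^80 = 1208925819614629174706176.

1208925819614629174706176


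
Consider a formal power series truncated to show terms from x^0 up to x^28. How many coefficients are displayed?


From x^0 to x^28 inclusive, the count is 28 - 0 + 1 = 29.

29


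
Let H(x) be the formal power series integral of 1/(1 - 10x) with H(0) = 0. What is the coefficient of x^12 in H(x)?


1/(1 - 10x) = sum_{k>=0} 10^k x^k. Integrating termwise with H(0) = 0:
H(x) = sum_{k>=0} 10^k x^(k+1) / (k+1) = sum_{m>=1} 10^(m-1) x^m / m.
For m = 12: 10^11/12 = 100000000000/12 = 25000000000/3.

25000000000/3


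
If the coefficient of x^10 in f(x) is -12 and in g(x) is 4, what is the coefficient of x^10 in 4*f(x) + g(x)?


Scalar multiplication scales coefficients: 4 * -12 = -48.
Then add the g coefficient: -48 + 4
= -44

-44


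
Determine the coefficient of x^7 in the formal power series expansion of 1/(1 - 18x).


The geometric series identity gives 1/(1 - c x) = sum_{k>=0} c^k x^k, so the coefficient of x^k is c^k.
Here c = 18 and k = 7.
Computing: 18^7 = 612220032

612220032


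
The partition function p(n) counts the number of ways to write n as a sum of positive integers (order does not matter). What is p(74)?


Using the generating function prod_{k>=1} 1/(1-x^k), we compute p(74).
By dynamic programming over parts 1 through 74:
p(74) = 7089500

7089500


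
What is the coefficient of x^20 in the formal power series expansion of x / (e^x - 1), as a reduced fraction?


The exponential generating function for Bernoulli numbers is
x / (e^x - 1) = sum_{k>=0} B_k x^k / k!.
So the coefficient of x^20 in x / (e^x - 1) is B_20 / 20!.
Computing: B_20 = -174611/330, 20! = 2432902008176640000, giving
-174611/330 / 2432902008176640000 = -174611/802857662698291200000.

-174611/802857662698291200000


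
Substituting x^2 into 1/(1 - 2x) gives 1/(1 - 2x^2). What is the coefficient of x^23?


Since 1/(1 - 2x^2) only has even powers of x,
the coefficient of x^23 (odd) is 0.

0


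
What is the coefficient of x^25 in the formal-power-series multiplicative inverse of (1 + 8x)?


The inverse is 1/(1 + 8x). Apply the geometric identity 1/(1 - y) = sum_{k>=0} y^k with y = -8x:
1/(1 + 8x) = sum_{k>=0} (-8)^k x^k.
So the coefficient of x^25 is (-8)^25 = -37778931862957161709568.

-37778931862957161709568


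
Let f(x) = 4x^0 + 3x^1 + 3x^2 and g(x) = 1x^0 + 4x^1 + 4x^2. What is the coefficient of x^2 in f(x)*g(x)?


Cauchy product at x^2:
4*4 + 3*4 + 3*1
= 31

31


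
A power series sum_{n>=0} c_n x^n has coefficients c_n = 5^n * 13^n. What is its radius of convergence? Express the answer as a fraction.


By the root test (Cauchy-Hadamard), the radius is R = 1 / limsup_n |c_n|^(1/n).
Here |c_n|^(1/n) = (5^n * 13^n)^(1/n) = 5 * 13 = 65 for all n.
So R = 1/65 = 1/65.

1/65


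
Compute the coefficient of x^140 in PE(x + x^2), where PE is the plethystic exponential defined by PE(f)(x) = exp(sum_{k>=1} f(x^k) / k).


With f(x) = x + x^2, the exponent is sum_{k>=1} (x^k + x^(2k)) / k = -ln(1 - x) - ln(1 - x^2). Exponentiating:
PE(x + x^2) = 1 / ((1 - x)(1 - x^2)).
This is the generating function for partitions of n into parts of size 1 or 2. The number of 2's can be any j in 0..70, and the rest are 1's, so
[x^140] = floor(140/2) + 1 = 71.

71


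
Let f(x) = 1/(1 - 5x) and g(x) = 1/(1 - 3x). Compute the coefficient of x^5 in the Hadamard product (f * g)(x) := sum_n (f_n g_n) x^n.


f has coefficients f_k = 5^k and g has coefficients g_k = 3^k, so the Hadamard product has coefficient (f*g)_k = 5^k * 3^k = 15^k.
For k = 5: 15^5 = 759375.

759375


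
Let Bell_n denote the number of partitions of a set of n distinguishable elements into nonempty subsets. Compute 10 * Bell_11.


Bell_11 can be computed from the Bell triangle or from Dobinski's identity Bell_n = (1/e) * sum_{k>=0} k^n / k!.
Computing Bell_11 = 678570.
Then 10 * 678570 = 6785700.

6785700


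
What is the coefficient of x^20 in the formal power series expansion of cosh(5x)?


The Maclaurin series is cosh(t) = sum_{m>=0} t^(2m) / (2m)!, so substituting t = 5x, only even powers of x are nonzero, with coefficient of x^(2m) equal to 5^(2m) / (2m)!.
For x^20 the coefficient is 5^20/20! = 95367431640625/2432902008176640000 = 152587890625/3892643213082624.

152587890625/3892643213082624


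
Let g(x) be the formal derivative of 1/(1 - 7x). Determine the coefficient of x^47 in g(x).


Differentiate termwise: d/dx sum_{k>=0} 7^k x^k = sum_{k>=1} k 7^k x^(k-1) = sum_{j>=0} (j+1) 7^(j+1) x^j.
Equivalently, d/dx [1/(1 - 7x)] = 7/(1 - 7x)^2.
For j = 47: 48 * 7^48 = 48 * 36703368217294125441230211032033660188801 = 1761761674430118021179050129537615689062448.

1761761674430118021179050129537615689062448


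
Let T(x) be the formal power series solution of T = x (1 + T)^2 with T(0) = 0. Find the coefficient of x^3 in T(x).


Apply the Lagrange inversion formula: if T = x * phi(T) with phi(t) = (1 + t)^2, then [x^n] T = (1/n) [t^(n-1)] phi(t)^n = (1/n) [t^(n-1)] (1 + t)^(2n) = (1/n) C(2n, n-1).
Using the identity C(2n, n-1) = C(2n, n) * n / (n+1), the unscaled factor equals C(2n, n) / (n+1) = C_n, the n-th Catalan number.
For n = 3: C_3 = C(6, 3) / 4 = 20/4 = 5 = 5.

5


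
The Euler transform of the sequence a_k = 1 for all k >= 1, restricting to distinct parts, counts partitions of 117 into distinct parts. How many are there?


Partitions of 117 into distinct parts can be computed via generating function.
Product (1+x)(1+x^2)(1+x^3)...
The coefficient of x^117 = 1741521

1741521


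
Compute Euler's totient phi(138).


phi(n) counts integers in [1, n] coprime to n. Using the multiplicative formula phi(n) = n * prod_{p | n} (1 - 1/p):
138 = 2 * 3 * 23, so
phi(138) = 138 * (1 - 1/2) * (1 - 1/3) * (1 - 1/23) = 44.

44


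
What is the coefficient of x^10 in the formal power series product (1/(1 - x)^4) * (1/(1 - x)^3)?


Combine the factors: (1/(1 - x)^4) * (1/(1 - x)^3) = 1/(1 - x)^7.
Then use 1/(1 - x)^r = sum_{k>=0} C(k + r - 1, r - 1) x^k with r = 7 and k = 10:
C(16, 6) = 8008.

8008


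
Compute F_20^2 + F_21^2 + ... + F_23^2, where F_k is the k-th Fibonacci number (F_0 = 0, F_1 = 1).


There is a standard identity sum_{k=0}^{N} F_k^2 = F_N * F_{N+1} (proved inductively from the telescoping relation F_k^2 = F_k F_{k+1} - F_{k-1} F_k). Then
sum_{k=20}^{23} F_k^2 = F_23 F_24 - F_19 F_20.
Computing: F_23 = 28657, F_24 = 46368, F_19 = 4181, F_20 = 6765.
Sum = 28657 * 46368 - 4181 * 6765 = 1300483311.

1300483311


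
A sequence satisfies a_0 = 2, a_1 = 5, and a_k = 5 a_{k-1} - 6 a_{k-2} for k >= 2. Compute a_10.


The characteristic equation is t^2 - 5 t + 6 = 0, with roots r_1 = 3 and r_2 = 2 (so c_1 = r_1 + r_2, c_2 = -r_1 r_2 as required).
One can use the closed form a_n = A r_1^n + B r_2^n, but direct iteration is more reliable:
a_0 = 2, a_1 = 5, a_2 = 13, a_3 = 35, a_4 = 97, a_5 = 275, a_6 = 793, a_7 = 2315, a_8 = 6817, a_9 = 20195, a_10 = 60073.
So a_10 = 60073.

60073


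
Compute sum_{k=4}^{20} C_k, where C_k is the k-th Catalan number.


C_4 through C_20: 14, 42, 132, 429, 1430, 4862, 16796, 58786, 208012, 742900, 2674440, 9694845, 35357670, 129644790, 477638700, 1767263190, 6564120420
Sum = 14 + 42 + 132 + 429 + 1430 + 4862 + 16796 + 58786 + 208012 + 742900 + 2674440 + 9694845 + 35357670 + 129644790 + 477638700 + 1767263190 + 6564120420
= 8987427458

8987427458


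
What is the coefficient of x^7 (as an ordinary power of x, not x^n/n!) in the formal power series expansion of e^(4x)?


The exponential series is e^y = sum_{k>=0} y^k / k!. Substituting y = 4x gives
e^(4x) = sum_{k>=0} 4^k x^k / k!.
So the coefficient of x^n is a^n/n! with a = 4, n = 7:
4^7 / 7! = 16384/5040 = 1024/315

1024/315


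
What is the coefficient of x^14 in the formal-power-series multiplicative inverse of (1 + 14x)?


The inverse is 1/(1 + 14x). Apply the geometric identity 1/(1 - y) = sum_{k>=0} y^k with y = -14x:
1/(1 + 14x) = sum_{k>=0} (-14)^k x^k.
So the coefficient of x^14 is (-14)^14 = 11112006825558016.

11112006825558016


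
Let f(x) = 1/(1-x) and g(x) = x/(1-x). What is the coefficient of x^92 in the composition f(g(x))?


First simplify the composition: f(g(x)) = 1/(1 - x/(1-x)) = (1-x)/((1-x) - x) = (1-x)/(1-2x).
Now extract the coefficient. Write (1-x)/(1-2x) = 1/(1-2x) - x/(1-2x).
The coefficient of x^n in 1/(1-2x) is 2^n, and in x/(1-2x) is 2^(n-1) (for n >= 1).
So the coefficient of x^92 is 2^92 - 2^91 = 4951760157141521099596496896 - 2475880078570760549798248448 = 2475880078570760549798248448.

2475880078570760549798248448


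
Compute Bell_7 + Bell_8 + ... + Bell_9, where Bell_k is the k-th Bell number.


Recall Bell_k counts set partitions of a k-set (with Bell_0 = 1 by convention).
Bell_7 through Bell_9: 877, 4140, 21147
Sum = 877 + 4140 + 21147 = 26164.

26164


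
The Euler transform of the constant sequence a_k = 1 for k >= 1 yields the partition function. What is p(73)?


The Euler transform converts the sequence a_k = 1 into the number of integer partitions.
Using the recurrence or dynamic programming:
p(73) = 6185689

6185689


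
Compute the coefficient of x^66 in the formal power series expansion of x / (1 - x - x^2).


Let f(x) = sum_{k>=0} a_k x^k. Multiplying f(x) * (1 - x - x^2) = x and matching coefficients gives a_0 = 0, a_1 = 1, and a_k = a_{k-1} + a_{k-2} for k >= 2. These are the Fibonacci numbers F_k.
Iterating from F_0 = 0, F_1 = 1:
F_0=0, F_1=1, F_2=1, F_3=2, F_4=3, F_5=5, F_6=8, F_7=13, F_8=21, F_9=34, ...
F_66 = 27777890035288.

27777890035288


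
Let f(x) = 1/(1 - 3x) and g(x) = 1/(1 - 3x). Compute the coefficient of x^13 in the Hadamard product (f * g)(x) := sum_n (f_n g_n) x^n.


f has coefficients f_k = 3^k and g has coefficients g_k = 3^k, so the Hadamard product has coefficient (f*g)_k = 3^k * 3^k = 9^k.
For k = 13: 9^13 = 2541865828329.

2541865828329


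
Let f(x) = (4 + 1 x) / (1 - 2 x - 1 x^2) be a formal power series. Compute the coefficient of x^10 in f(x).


Write f(x) = sum_{k>=0} a_k x^k. Multiplying both sides by 1 - 2 x - 1 x^2 gives
(1 - 2 x - 1 x^2) sum_{k>=0} a_k x^k = 4 + 1 x.
Matching coefficients:
 x^0: a_0 = 4
 x^1: a_1 - 2 a_0 = 1  =>  a_1 = 2*4 + 1 = 9
 x^k (k >= 2): a_k = 2 a_{k-1} + 1 a_{k-2}.
Iterating: a_2 = 22, a_3 = 53, a_4 = 128, a_5 = 309, a_6 = 746, a_7 = 1801, a_8 = 4348, a_9 = 10497, a_10 = 25342.
So the coefficient of x^10 is 25342.

25342


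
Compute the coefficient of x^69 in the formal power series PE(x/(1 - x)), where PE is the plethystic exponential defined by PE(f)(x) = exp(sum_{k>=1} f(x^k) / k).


For f(x) = x/(1 - x) we have
sum_{k>=1} f(x^k) / k = sum_{k>=1} (1/k) * x^k / (1 - x^k) = sum_{k, m >= 1} x^(k m) / k,
which after exponentiating simplifies to
PE(x/(1 - x)) = prod_{k>=1} 1 / (1 - x^k).
This is the generating function for the partition function p(n), so the coefficient of x^69 is p(69).
Computing p(69) by dynamic programming over parts 1, 2, ..., 69: p(69) = 3554345.

3554345


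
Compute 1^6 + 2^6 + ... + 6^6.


This power sum has a closed form given by Faulhaber's formula
sum_{k=1}^{m} k^p = (1 / (p + 1)) * sum_{j=0}^{p} C(p + 1, j) B_j m^(p + 1 - j),
but for small m direct computation is fastest:
1 + 64 + 729 + 4096 + 15625 + 46656 = 67171.

67171


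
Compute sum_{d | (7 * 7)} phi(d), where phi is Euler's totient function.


First, 7 * 7 = 49. One classical identity is sum_{d | n} phi(d) = n (each k in [1, n] has a unique gcd with n, and among the k's with gcd(k, n) = n/d there are phi(d) of them). So the sum equals 49. We also verify directly:
Divisors of 49: 1, 7, 49.
phi values: 1, 6, 42.
Sum = 49.

49


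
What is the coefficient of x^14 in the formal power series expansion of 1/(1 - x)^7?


The expansion 1/(1 - x)^r = sum_{k>=0} C(k + r - 1, r - 1) x^k follows from the multiset / negative-binomial theorem (or from repeated differentiation of the geometric series).
For r = 7 and k = 14:
C(20, 6) = 2432902008176640000 / (720 * 87178291200) = 38760.

38760


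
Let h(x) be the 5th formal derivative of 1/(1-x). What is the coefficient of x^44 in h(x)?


Differentiating 5 times: d^5/dx^5 [1/(1-x)] = 5!/(1-x)^6.
The expansion 1/(1-x)^6 = sum_{k>=0} C(k+5, 5) x^k, so the coefficient of x^n in 5!/(1-x)^6 is 5! * C(n+5, 5).
For n = 44: 120 * C(49, 5) = 120 * 1906884 = 228826080

228826080


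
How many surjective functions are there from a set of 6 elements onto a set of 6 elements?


By inclusion-exclusion on which target elements are missed, the number of surjections from an n-set onto a k-set is
surj(n, k) = sum_{j=0}^{k} (-1)^j C(k, j) (k - j)^n.
Equivalently surj(n, k) = k! * S(n, k), where S(n, k) is the Stirling number of the second kind.
For n = 6, k = 6:
S(6, 6) = 1, so
surj = 6! * 1 = 720 * 1 = 720.

720


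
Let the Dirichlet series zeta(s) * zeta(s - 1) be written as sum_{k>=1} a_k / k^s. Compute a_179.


Convolution gives a_k = sum_{d | k} d * 1 = sum_{d | k} d = sigma(k), the sum of positive divisors of k.
For k = 179, the divisors are 1, 179, so
sigma(179) = 1 + 179 = 180.

180


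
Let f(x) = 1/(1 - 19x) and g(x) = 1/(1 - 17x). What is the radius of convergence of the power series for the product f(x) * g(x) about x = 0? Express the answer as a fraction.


The radius of 1/(1 - 19x) is 1/19 (nearest singularity at x = 1/19), and the radius of 1/(1 - 17x) is 1/17.
The product f(x)*g(x) = 1/((1 - 19x)(1 - 17x)) has singularities at both 1/19 and 1/17, so its radius of convergence is the distance to the nearest one:
min(1/19, 1/17) = 1/19.

1/19


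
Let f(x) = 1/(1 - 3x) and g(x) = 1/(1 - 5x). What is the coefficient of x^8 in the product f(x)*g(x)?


The coefficient of x^n in f*g is the Cauchy product: sum_{k=0}^{n} a^k * b^(n-k).
With a=3, b=5, n=8:
sum_{k=0}^{8} 3^k * 5^(8-k)
= 966721

966721


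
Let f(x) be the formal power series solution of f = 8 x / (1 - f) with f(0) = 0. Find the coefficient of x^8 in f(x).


Apply Lagrange inversion: f = 8 x * phi(f) with phi(t) = 1/(1 - t), so
[x^n] f = 8^n * (1/n) [t^(n-1)] phi(t)^n = 8^n * (1/n) [t^(n-1)] (1 - t)^(-n) = 8^n * (1/n) C(2n - 2, n - 1) = 8^n * C_{n-1}.
For n = 8: C_7 = C(14, 7) / 8 = 3432/8 = 429.
With the 8^8 = 16777216 factor, the coefficient is 16777216 * 429 = 7197425664.

7197425664


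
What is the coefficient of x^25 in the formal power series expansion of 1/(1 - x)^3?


The negative binomial / multiset identity is
1/(1 - x)^r = sum_{k>=0} C(k + r - 1, r - 1) x^k.
Here r = 3 and k = 25, so the coefficient is
C(25 + 2, 2) = C(27, 2)
= 351

351


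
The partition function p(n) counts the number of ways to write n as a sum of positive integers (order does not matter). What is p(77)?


Using the generating function prod_{k>=1} 1/(1-x^k), we compute p(77).
By dynamic programming over parts 1 through 77:
p(77) = 10619863

10619863


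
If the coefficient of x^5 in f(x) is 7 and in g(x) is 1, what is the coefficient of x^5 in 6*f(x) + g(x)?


Scalar multiplication scales coefficients: 6 * 7 = 42.
Then add the g coefficient: 42 + 1
= 43

43


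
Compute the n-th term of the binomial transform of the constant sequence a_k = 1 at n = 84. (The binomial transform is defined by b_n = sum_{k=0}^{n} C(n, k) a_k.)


With a_k = 1 for all k, b_n = sum_{k=0}^{n} C(n, k) = 2^n by the binomial theorem.
For n = 84: 2^84 = 19342813113834066795298816.

19342813113834066795298816


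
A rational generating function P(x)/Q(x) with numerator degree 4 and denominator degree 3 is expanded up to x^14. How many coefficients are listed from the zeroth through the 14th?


Expanding up to x^14 gives the coefficients for x^0, x^1, ..., x^14.
That is 14 + 1 = 15 coefficients in total.

15


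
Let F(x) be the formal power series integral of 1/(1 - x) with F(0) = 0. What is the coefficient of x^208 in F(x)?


1/(1 - x) = sum_{k>=0} x^k. Integrating termwise and using F(0) = 0 gives
F(x) = sum_{k>=0} x^(k+1) / (k+1) = sum_{m>=1} x^m / m = -ln(1 - x).
So the coefficient of x^208 is 1/208 = 1/208.

1/208
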